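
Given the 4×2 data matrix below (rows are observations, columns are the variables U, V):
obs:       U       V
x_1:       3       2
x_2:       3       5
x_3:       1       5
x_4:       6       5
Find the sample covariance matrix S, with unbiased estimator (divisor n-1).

Step 1 — column means:
  mean(U) = (3 + 3 + 1 + 6) / 4 = 13/4 = 3.25
  mean(V) = (2 + 5 + 5 + 5) / 4 = 17/4 = 4.25

Step 2 — sample covariance S[i,j] = (1/(n-1)) · Σ_k (x_{k,i} - mean_i) · (x_{k,j} - mean_j), with n-1 = 3.
  S[U,U] = ((-0.25)·(-0.25) + (-0.25)·(-0.25) + (-2.25)·(-2.25) + (2.75)·(2.75)) / 3 = 12.75/3 = 4.25
  S[U,V] = ((-0.25)·(-2.25) + (-0.25)·(0.75) + (-2.25)·(0.75) + (2.75)·(0.75)) / 3 = 0.75/3 = 0.25
  S[V,V] = ((-2.25)·(-2.25) + (0.75)·(0.75) + (0.75)·(0.75) + (0.75)·(0.75)) / 3 = 6.75/3 = 2.25

S is symmetric (S[j,i] = S[i,j]). Assembling:

S = [[4.25, 0.25],
 [0.25, 2.25]]


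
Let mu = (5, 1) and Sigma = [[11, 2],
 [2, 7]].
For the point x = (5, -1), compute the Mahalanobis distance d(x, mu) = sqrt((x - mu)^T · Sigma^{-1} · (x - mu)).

Step 1 — centre the observation: (x - mu) = (0, -2).

Step 2 — invert Sigma. det(Sigma) = 11·7 - (2)² = 73.
  Sigma^{-1} = (1/det) · [[d, -b], [-b, a]] = [[0.0959, -0.0274],
 [-0.0274, 0.1507]].

Step 3 — form the quadratic (x - mu)^T · Sigma^{-1} · (x - mu):
  Sigma^{-1} · (x - mu) = (0.0548, -0.3014).
  (x - mu)^T · [Sigma^{-1} · (x - mu)] = (0)·(0.0548) + (-2)·(-0.3014) = 0.6027.

Step 4 — take square root: d = √(0.6027) ≈ 0.7764.

d(x, mu) = √(0.6027) ≈ 0.7764


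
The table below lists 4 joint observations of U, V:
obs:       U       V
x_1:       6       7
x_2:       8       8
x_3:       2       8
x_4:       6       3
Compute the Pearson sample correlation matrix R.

Step 1 — column means:
  mean(U) = (6 + 8 + 2 + 6) / 4 = 22/4 = 5.5
  mean(V) = (7 + 8 + 8 + 3) / 4 = 26/4 = 6.5

Step 2 — sample variances and covariances s[i,j] = (1/(n-1)) · Σ_k (x_{k,i} - mean_i) · (x_{k,j} - mean_j), with n-1 = 3:
  s[U,U] = ((0.5)·(0.5) + (2.5)·(2.5) + (-3.5)·(-3.5) + (0.5)·(0.5)) / 3 = 19/3 = 6.3333
  s[U,V] = ((0.5)·(0.5) + (2.5)·(1.5) + (-3.5)·(1.5) + (0.5)·(-3.5)) / 3 = -3/3 = -1
  s[V,V] = ((0.5)·(0.5) + (1.5)·(1.5) + (1.5)·(1.5) + (-3.5)·(-3.5)) / 3 = 17/3 = 5.6667
  Sample standard deviations s_i = √(s[i,i]):
  s(U) = √(6.3333) = 2.5166
  s(V) = √(5.6667) = 2.3805

Step 3 — r_{ij} = s_{ij} / (s_i · s_j):
  r[U,U] = 1 (diagonal).
  r[U,V] = -1 / (2.5166 · 2.3805) = -1 / 5.9907 = -0.1669
  r[V,V] = 1 (diagonal).

R is symmetric with unit diagonal. Assembling:

R = [[1, -0.1669],
 [-0.1669, 1]]


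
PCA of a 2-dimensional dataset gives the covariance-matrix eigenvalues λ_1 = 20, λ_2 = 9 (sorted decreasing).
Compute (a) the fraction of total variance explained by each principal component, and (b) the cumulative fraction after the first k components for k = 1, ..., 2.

Step 1 — total variance = trace(Sigma) = Σ λ_i = 20 + 9 = 29.

Step 2 — fraction explained by component i = λ_i / Σ λ:
  PC1: 20/29 = 0.6897
  PC2: 9/29 = 0.3103

Step 3 — cumulative fraction after k components = (λ_1 + ... + λ_k) / Σ λ:
  k = 1: 20/29 = 0.6897
  k = 2: (20 + 9)/29 = 29/29 = 1

Summary (fraction, with percent):

explained: PC1 0.6897 (68.97%), PC2 0.3103 (31.03%);  cumulative: 0.6897, 1


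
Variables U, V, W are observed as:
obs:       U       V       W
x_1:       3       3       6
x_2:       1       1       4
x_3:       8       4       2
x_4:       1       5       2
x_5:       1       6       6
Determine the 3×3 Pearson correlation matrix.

Step 1 — column means:
  mean(U) = (3 + 1 + 8 + 1 + 1) / 5 = 14/5 = 2.8
  mean(V) = (3 + 1 + 4 + 5 + 6) / 5 = 19/5 = 3.8
  mean(W) = (6 + 4 + 2 + 2 + 6) / 5 = 20/5 = 4

Step 2 — sample variances and covariances s[i,j] = (1/(n-1)) · Σ_k (x_{k,i} - mean_i) · (x_{k,j} - mean_j), with n-1 = 4:
  s[U,U] = ((0.2)·(0.2) + (-1.8)·(-1.8) + (5.2)·(5.2) + (-1.8)·(-1.8) + (-1.8)·(-1.8)) / 4 = 36.8/4 = 9.2
  s[U,V] = ((0.2)·(-0.8) + (-1.8)·(-2.8) + (5.2)·(0.2) + (-1.8)·(1.2) + (-1.8)·(2.2)) / 4 = -0.2/4 = -0.05
  s[U,W] = ((0.2)·(2) + (-1.8)·(0) + (5.2)·(-2) + (-1.8)·(-2) + (-1.8)·(2)) / 4 = -10/4 = -2.5
  s[V,V] = ((-0.8)·(-0.8) + (-2.8)·(-2.8) + (0.2)·(0.2) + (1.2)·(1.2) + (2.2)·(2.2)) / 4 = 14.8/4 = 3.7
  s[V,W] = ((-0.8)·(2) + (-2.8)·(0) + (0.2)·(-2) + (1.2)·(-2) + (2.2)·(2)) / 4 = 0/4 = 0
  s[W,W] = ((2)·(2) + (0)·(0) + (-2)·(-2) + (-2)·(-2) + (2)·(2)) / 4 = 16/4 = 4
  Sample standard deviations s_i = √(s[i,i]):
  s(U) = √(9.2) = 3.0332
  s(V) = √(3.7) = 1.9235
  s(W) = √(4) = 2

Step 3 — r_{ij} = s_{ij} / (s_i · s_j):
  r[U,U] = 1 (diagonal).
  r[U,V] = -0.05 / (3.0332 · 1.9235) = -0.05 / 5.8344 = -0.0086
  r[U,W] = -2.5 / (3.0332 · 2) = -2.5 / 6.0663 = -0.4121
  r[V,V] = 1 (diagonal).
  r[V,W] = 0 / (1.9235 · 2) = 0 / 3.8471 = 0
  r[W,W] = 1 (diagonal).

R is symmetric with unit diagonal. Assembling:

R = [[1, -0.0086, -0.4121],
 [-0.0086, 1, 0],
 [-0.4121, 0, 1]]


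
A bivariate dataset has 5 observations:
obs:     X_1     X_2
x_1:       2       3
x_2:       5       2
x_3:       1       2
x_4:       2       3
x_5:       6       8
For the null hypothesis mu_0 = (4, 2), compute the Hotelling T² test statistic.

Step 1 — sample mean vector:
  mean(X_1) = (2 + 5 + 1 + 2 + 6) / 5 = 16/5 = 3.2
  mean(X_2) = (3 + 2 + 2 + 3 + 8) / 5 = 18/5 = 3.6
  x̄ = (3.2, 3.6),  deviation x̄ - mu_0 = (3.2, 3.6) - (4, 2) = (-0.8, 1.6).

Step 2 — sample covariance matrix, S[i,j] = (1/(n-1)) · Σ_k (x_{k,i} - mean_i) · (x_{k,j} - mean_j), divisor n-1 = 4:
  S[X_1,X_1] = ((-1.2)·(-1.2) + (1.8)·(1.8) + (-2.2)·(-2.2) + (-1.2)·(-1.2) + (2.8)·(2.8)) / 4 = 18.8/4 = 4.7
  S[X_1,X_2] = ((-1.2)·(-0.6) + (1.8)·(-1.6) + (-2.2)·(-1.6) + (-1.2)·(-0.6) + (2.8)·(4.4)) / 4 = 14.4/4 = 3.6
  S[X_2,X_2] = ((-0.6)·(-0.6) + (-1.6)·(-1.6) + (-1.6)·(-1.6) + (-0.6)·(-0.6) + (4.4)·(4.4)) / 4 = 25.2/4 = 6.3
  S = [[4.7, 3.6],
 [3.6, 6.3]].

Step 3 — invert S. det(S) = 4.7·6.3 - (3.6)² = 16.65.
  S^{-1} = (1/det) · [[d, -b], [-b, a]] = [[0.3784, -0.2162],
 [-0.2162, 0.2823]].

Step 4 — quadratic form (x̄ - mu_0)^T · S^{-1} · (x̄ - mu_0):
  S^{-1} · (x̄ - mu_0) = (-0.6486, 0.6246),
  (x̄ - mu_0)^T · [...] = (-0.8)·(-0.6486) + (1.6)·(0.6246) = 1.5183.

Step 5 — scale by n: T² = 5 · 1.5183 = 7.5916.

T² ≈ 7.5916


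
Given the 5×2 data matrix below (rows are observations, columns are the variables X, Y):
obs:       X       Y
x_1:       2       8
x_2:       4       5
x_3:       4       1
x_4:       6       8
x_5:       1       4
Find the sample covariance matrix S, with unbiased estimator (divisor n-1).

Step 1 — column means:
  mean(X) = (2 + 4 + 4 + 6 + 1) / 5 = 17/5 = 3.4
  mean(Y) = (8 + 5 + 1 + 8 + 4) / 5 = 26/5 = 5.2

Step 2 — sample covariance S[i,j] = (1/(n-1)) · Σ_k (x_{k,i} - mean_i) · (x_{k,j} - mean_j), with n-1 = 4.
  S[X,X] = ((-1.4)·(-1.4) + (0.6)·(0.6) + (0.6)·(0.6) + (2.6)·(2.6) + (-2.4)·(-2.4)) / 4 = 15.2/4 = 3.8
  S[X,Y] = ((-1.4)·(2.8) + (0.6)·(-0.2) + (0.6)·(-4.2) + (2.6)·(2.8) + (-2.4)·(-1.2)) / 4 = 3.6/4 = 0.9
  S[Y,Y] = ((2.8)·(2.8) + (-0.2)·(-0.2) + (-4.2)·(-4.2) + (2.8)·(2.8) + (-1.2)·(-1.2)) / 4 = 34.8/4 = 8.7

S is symmetric (S[j,i] = S[i,j]). Assembling:

S = [[3.8, 0.9],
 [0.9, 8.7]]


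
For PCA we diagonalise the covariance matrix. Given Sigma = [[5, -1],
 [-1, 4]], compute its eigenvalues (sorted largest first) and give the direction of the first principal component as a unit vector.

Step 1 — characteristic polynomial of 2×2 Sigma:
  det(Sigma - λI) = λ² - trace · λ + det = 0.
  trace = 5 + 4 = 9, det = 5·4 - (-1)² = 19.
Step 2 — discriminant:
  Δ = trace² - 4·det = 81 - 76 = 5.
Step 3 — eigenvalues:
  λ = (trace ± √Δ)/2 = (9 ± 2.2361)/2,
  λ_1 = 5.618,  λ_2 = 3.382.

Step 4 — unit eigenvector for λ_1: solve (Sigma - λ_1 I)v = 0. First row:
  (5 - 5.618)·v_x + (-1)·v_y = 0, i.e. (-0.618)·v_x + (-1)·v_y = 0,
  so v ∝ (b, λ_1 - a) = (-1, 0.618); multiply by -1 so the first entry is positive: u = (1, -0.618).
  ||u|| = √((1)² + (-0.618)²) = √(1.382) ≈ 1.1756,
  v_1 = u/||u|| ≈ (0.8507, -0.5257) (||v_1|| = 1).

λ_1 = 5.618,  λ_2 = 3.382;  v_1 ≈ (0.8507, -0.5257)


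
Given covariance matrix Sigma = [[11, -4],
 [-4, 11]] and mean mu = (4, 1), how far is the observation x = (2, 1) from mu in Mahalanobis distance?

Step 1 — centre the observation: (x - mu) = (-2, 0).

Step 2 — invert Sigma. det(Sigma) = 11·11 - (-4)² = 105.
  Sigma^{-1} = (1/det) · [[d, -b], [-b, a]] = [[0.1048, 0.0381],
 [0.0381, 0.1048]].

Step 3 — form the quadratic (x - mu)^T · Sigma^{-1} · (x - mu):
  Sigma^{-1} · (x - mu) = (-0.2095, -0.0762).
  (x - mu)^T · [Sigma^{-1} · (x - mu)] = (-2)·(-0.2095) + (0)·(-0.0762) = 0.419.

Step 4 — take square root: d = √(0.419) ≈ 0.6473.

d(x, mu) = √(0.419) ≈ 0.6473


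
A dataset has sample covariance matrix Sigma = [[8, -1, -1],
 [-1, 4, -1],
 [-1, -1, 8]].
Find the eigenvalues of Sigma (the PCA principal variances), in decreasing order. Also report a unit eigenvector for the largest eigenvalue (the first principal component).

Step 1 — characteristic polynomial p(λ) = det(λI - Sigma) = λ³ - tr·λ² + c_1·λ - det, where tr = trace, c_1 = sum of the principal 2×2 minors, det = det(Sigma):
  tr = 8 + 4 + 8 = 20,
  c_1 = (8·4 - (-1)²) + (8·8 - (-1)²) + (4·8 - (-1)²) = 31 + 63 + 31 = 125,
  det = 8·(4·8 - (-1)²) - (-1)·((-1)·8 - (-1)·(-1)) + (-1)·((-1)·(-1) - 4·(-1)) = 8·(31) - (-1)·(-9) + (-1)·(5) = 234.
  So p(λ) = λ³ - 20λ² + 125λ - 234.
Step 2 — look for an integer root (rational root theorem: any rational root is an integer divisor of 234). Testing λ = 9:
  p(9) = 729 - 1620 + 1125 - 234 = 0  ✓
  Dividing out (λ - 9): p(λ) = (λ - 9)(λ² - 11λ + 26).
Step 3 — remaining eigenvalues from the quadratic λ² - 11λ + 26 = 0:
  Δ = 11² - 4·26 = 121 - 104 = 17,  λ = (11 ± √17)/2 = (11 ± 4.1231)/2 ≈ 7.5616 or 3.4384.
  Sorted: λ_1 = 9,  λ_2 = 7.5616,  λ_3 = 3.4384  (check: sum = 20 = tr ✓).

Step 4 — unit eigenvector for λ_1 = 9: v spans the null space of (Sigma - λ_1 I), whose rows are
  r_1 = (-1, -1, -1),  r_2 = (-1, -5, -1),  r_3 = (-1, -1, -1).
  v is orthogonal to every row, so take v ∝ r_1 × r_2 = ((-1)·(-1) - (-1)·(-5), (-1)·(-1) - (-1)·(-1), (-1)·(-5) - (-1)·(-1)) = (-4, 0, 4).
  Rescale (divide by 4; multiply by -1 so the first nonzero entry is positive): u = (1, 0, -1).
  ||u|| = √((1)² + (0)² + (-1)²) = √(2) ≈ 1.4142,  v_1 = u/||u|| ≈ (0.7071, 0, -0.7071) (||v_1|| = 1).

λ_1 = 9,  λ_2 = 7.5616,  λ_3 = 3.4384;  v_1 ≈ (0.7071, 0, -0.7071)


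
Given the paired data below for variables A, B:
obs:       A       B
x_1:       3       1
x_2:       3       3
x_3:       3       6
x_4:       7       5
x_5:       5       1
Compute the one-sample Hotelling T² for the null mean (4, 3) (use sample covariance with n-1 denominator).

Step 1 — sample mean vector:
  mean(A) = (3 + 3 + 3 + 7 + 5) / 5 = 21/5 = 4.2
  mean(B) = (1 + 3 + 6 + 5 + 1) / 5 = 16/5 = 3.2
  x̄ = (4.2, 3.2),  deviation x̄ - mu_0 = (4.2, 3.2) - (4, 3) = (0.2, 0.2).

Step 2 — sample covariance matrix, S[i,j] = (1/(n-1)) · Σ_k (x_{k,i} - mean_i) · (x_{k,j} - mean_j), divisor n-1 = 4:
  S[A,A] = ((-1.2)·(-1.2) + (-1.2)·(-1.2) + (-1.2)·(-1.2) + (2.8)·(2.8) + (0.8)·(0.8)) / 4 = 12.8/4 = 3.2
  S[A,B] = ((-1.2)·(-2.2) + (-1.2)·(-0.2) + (-1.2)·(2.8) + (2.8)·(1.8) + (0.8)·(-2.2)) / 4 = 2.8/4 = 0.7
  S[B,B] = ((-2.2)·(-2.2) + (-0.2)·(-0.2) + (2.8)·(2.8) + (1.8)·(1.8) + (-2.2)·(-2.2)) / 4 = 20.8/4 = 5.2
  S = [[3.2, 0.7],
 [0.7, 5.2]].

Step 3 — invert S. det(S) = 3.2·5.2 - (0.7)² = 16.15.
  S^{-1} = (1/det) · [[d, -b], [-b, a]] = [[0.322, -0.0433],
 [-0.0433, 0.1981]].

Step 4 — quadratic form (x̄ - mu_0)^T · S^{-1} · (x̄ - mu_0):
  S^{-1} · (x̄ - mu_0) = (0.0557, 0.031),
  (x̄ - mu_0)^T · [...] = (0.2)·(0.0557) + (0.2)·(0.031) = 0.0173.

Step 5 — scale by n: T² = 5 · 0.0173 = 0.0867.

T² ≈ 0.0867


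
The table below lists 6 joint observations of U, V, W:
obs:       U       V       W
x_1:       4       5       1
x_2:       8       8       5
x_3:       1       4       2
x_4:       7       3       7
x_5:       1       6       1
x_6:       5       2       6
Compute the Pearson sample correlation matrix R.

Step 1 — column means:
  mean(U) = (4 + 8 + 1 + 7 + 1 + 5) / 6 = 26/6 = 4.3333
  mean(V) = (5 + 8 + 4 + 3 + 6 + 2) / 6 = 28/6 = 4.6667
  mean(W) = (1 + 5 + 2 + 7 + 1 + 6) / 6 = 22/6 = 3.6667

Step 2 — sample variances and covariances s[i,j] = (1/(n-1)) · Σ_k (x_{k,i} - mean_i) · (x_{k,j} - mean_j), with n-1 = 5:
  s[U,U] = ((-0.3333)·(-0.3333) + (3.6667)·(3.6667) + (-3.3333)·(-3.3333) + (2.6667)·(2.6667) + (-3.3333)·(-3.3333) + (0.6667)·(0.6667)) / 5 = 43.3333/5 = 8.6667
  s[U,V] = ((-0.3333)·(0.3333) + (3.6667)·(3.3333) + (-3.3333)·(-0.6667) + (2.6667)·(-1.6667) + (-3.3333)·(1.3333) + (0.6667)·(-2.6667)) / 5 = 3.6667/5 = 0.7333
  s[U,W] = ((-0.3333)·(-2.6667) + (3.6667)·(1.3333) + (-3.3333)·(-1.6667) + (2.6667)·(3.3333) + (-3.3333)·(-2.6667) + (0.6667)·(2.3333)) / 5 = 30.6667/5 = 6.1333
  s[V,V] = ((0.3333)·(0.3333) + (3.3333)·(3.3333) + (-0.6667)·(-0.6667) + (-1.6667)·(-1.6667) + (1.3333)·(1.3333) + (-2.6667)·(-2.6667)) / 5 = 23.3333/5 = 4.6667
  s[V,W] = ((0.3333)·(-2.6667) + (3.3333)·(1.3333) + (-0.6667)·(-1.6667) + (-1.6667)·(3.3333) + (1.3333)·(-2.6667) + (-2.6667)·(2.3333)) / 5 = -10.6667/5 = -2.1333
  s[W,W] = ((-2.6667)·(-2.6667) + (1.3333)·(1.3333) + (-1.6667)·(-1.6667) + (3.3333)·(3.3333) + (-2.6667)·(-2.6667) + (2.3333)·(2.3333)) / 5 = 35.3333/5 = 7.0667
  Sample standard deviations s_i = √(s[i,i]):
  s(U) = √(8.6667) = 2.9439
  s(V) = √(4.6667) = 2.1602
  s(W) = √(7.0667) = 2.6583

Step 3 — r_{ij} = s_{ij} / (s_i · s_j):
  r[U,U] = 1 (diagonal).
  r[U,V] = 0.7333 / (2.9439 · 2.1602) = 0.7333 / 6.3596 = 0.1153
  r[U,W] = 6.1333 / (2.9439 · 2.6583) = 6.1333 / 7.8259 = 0.7837
  r[V,V] = 1 (diagonal).
  r[V,W] = -2.1333 / (2.1602 · 2.6583) = -2.1333 / 5.7426 = -0.3715
  r[W,W] = 1 (diagonal).

R is symmetric with unit diagonal. Assembling:

R = [[1, 0.1153, 0.7837],
 [0.1153, 1, -0.3715],
 [0.7837, -0.3715, 1]]


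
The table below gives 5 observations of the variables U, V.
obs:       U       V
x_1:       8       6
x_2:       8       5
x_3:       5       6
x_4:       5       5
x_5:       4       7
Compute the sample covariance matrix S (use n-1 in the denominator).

Step 1 — column means:
  mean(U) = (8 + 8 + 5 + 5 + 4) / 5 = 30/5 = 6
  mean(V) = (6 + 5 + 6 + 5 + 7) / 5 = 29/5 = 5.8

Step 2 — sample covariance S[i,j] = (1/(n-1)) · Σ_k (x_{k,i} - mean_i) · (x_{k,j} - mean_j), with n-1 = 4.
  S[U,U] = ((2)·(2) + (2)·(2) + (-1)·(-1) + (-1)·(-1) + (-2)·(-2)) / 4 = 14/4 = 3.5
  S[U,V] = ((2)·(0.2) + (2)·(-0.8) + (-1)·(0.2) + (-1)·(-0.8) + (-2)·(1.2)) / 4 = -3/4 = -0.75
  S[V,V] = ((0.2)·(0.2) + (-0.8)·(-0.8) + (0.2)·(0.2) + (-0.8)·(-0.8) + (1.2)·(1.2)) / 4 = 2.8/4 = 0.7

S is symmetric (S[j,i] = S[i,j]). Assembling:

S = [[3.5, -0.75],
 [-0.75, 0.7]]


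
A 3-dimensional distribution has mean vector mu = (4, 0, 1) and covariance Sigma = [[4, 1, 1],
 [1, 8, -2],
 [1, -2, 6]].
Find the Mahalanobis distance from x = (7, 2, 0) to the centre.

Step 1 — centre the observation: (x - mu) = (3, 2, -1).

Step 2 — invert Sigma (cofactor / det for 3×3, or solve directly):
  Sigma^{-1} = [[0.2785, -0.0506, -0.0633],
 [-0.0506, 0.1456, 0.057],
 [-0.0633, 0.057, 0.1962]].

Step 3 — form the quadratic (x - mu)^T · Sigma^{-1} · (x - mu):
  Sigma^{-1} · (x - mu) = (0.7975, 0.0823, -0.2722).
  (x - mu)^T · [Sigma^{-1} · (x - mu)] = (3)·(0.7975) + (2)·(0.0823) + (-1)·(-0.2722) = 2.8291.

Step 4 — take square root: d = √(2.8291) ≈ 1.682.

d(x, mu) = √(2.8291) ≈ 1.682


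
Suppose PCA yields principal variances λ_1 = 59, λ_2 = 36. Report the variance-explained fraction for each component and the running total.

Step 1 — total variance = trace(Sigma) = Σ λ_i = 59 + 36 = 95.

Step 2 — fraction explained by component i = λ_i / Σ λ:
  PC1: 59/95 = 0.6211
  PC2: 36/95 = 0.3789

Step 3 — cumulative fraction after k components = (λ_1 + ... + λ_k) / Σ λ:
  k = 1: 59/95 = 0.6211
  k = 2: (59 + 36)/95 = 95/95 = 1

Summary (fraction, with percent):

explained: PC1 0.6211 (62.11%), PC2 0.3789 (37.89%);  cumulative: 0.6211, 1


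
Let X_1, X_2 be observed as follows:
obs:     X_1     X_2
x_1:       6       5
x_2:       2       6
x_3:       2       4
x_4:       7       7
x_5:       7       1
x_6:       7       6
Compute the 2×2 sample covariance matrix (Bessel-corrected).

Step 1 — column means:
  mean(X_1) = (6 + 2 + 2 + 7 + 7 + 7) / 6 = 31/6 = 5.1667
  mean(X_2) = (5 + 6 + 4 + 7 + 1 + 6) / 6 = 29/6 = 4.8333

Step 2 — sample covariance S[i,j] = (1/(n-1)) · Σ_k (x_{k,i} - mean_i) · (x_{k,j} - mean_j), with n-1 = 5.
  S[X_1,X_1] = ((0.8333)·(0.8333) + (-3.1667)·(-3.1667) + (-3.1667)·(-3.1667) + (1.8333)·(1.8333) + (1.8333)·(1.8333) + (1.8333)·(1.8333)) / 5 = 30.8333/5 = 6.1667
  S[X_1,X_2] = ((0.8333)·(0.1667) + (-3.1667)·(1.1667) + (-3.1667)·(-0.8333) + (1.8333)·(2.1667) + (1.8333)·(-3.8333) + (1.8333)·(1.1667)) / 5 = -1.8333/5 = -0.3667
  S[X_2,X_2] = ((0.1667)·(0.1667) + (1.1667)·(1.1667) + (-0.8333)·(-0.8333) + (2.1667)·(2.1667) + (-3.8333)·(-3.8333) + (1.1667)·(1.1667)) / 5 = 22.8333/5 = 4.5667

S is symmetric (S[j,i] = S[i,j]). Assembling:

S = [[6.1667, -0.3667],
 [-0.3667, 4.5667]]


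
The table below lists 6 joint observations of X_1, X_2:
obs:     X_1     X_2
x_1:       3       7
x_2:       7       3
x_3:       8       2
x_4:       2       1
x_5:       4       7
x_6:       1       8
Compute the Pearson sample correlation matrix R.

Step 1 — column means:
  mean(X_1) = (3 + 7 + 8 + 2 + 4 + 1) / 6 = 25/6 = 4.1667
  mean(X_2) = (7 + 3 + 2 + 1 + 7 + 8) / 6 = 28/6 = 4.6667

Step 2 — sample variances and covariances s[i,j] = (1/(n-1)) · Σ_k (x_{k,i} - mean_i) · (x_{k,j} - mean_j), with n-1 = 5:
  s[X_1,X_1] = ((-1.1667)·(-1.1667) + (2.8333)·(2.8333) + (3.8333)·(3.8333) + (-2.1667)·(-2.1667) + (-0.1667)·(-0.1667) + (-3.1667)·(-3.1667)) / 5 = 38.8333/5 = 7.7667
  s[X_1,X_2] = ((-1.1667)·(2.3333) + (2.8333)·(-1.6667) + (3.8333)·(-2.6667) + (-2.1667)·(-3.6667) + (-0.1667)·(2.3333) + (-3.1667)·(3.3333)) / 5 = -20.6667/5 = -4.1333
  s[X_2,X_2] = ((2.3333)·(2.3333) + (-1.6667)·(-1.6667) + (-2.6667)·(-2.6667) + (-3.6667)·(-3.6667) + (2.3333)·(2.3333) + (3.3333)·(3.3333)) / 5 = 45.3333/5 = 9.0667
  Sample standard deviations s_i = √(s[i,i]):
  s(X_1) = √(7.7667) = 2.7869
  s(X_2) = √(9.0667) = 3.0111

Step 3 — r_{ij} = s_{ij} / (s_i · s_j):
  r[X_1,X_1] = 1 (diagonal).
  r[X_1,X_2] = -4.1333 / (2.7869 · 3.0111) = -4.1333 / 8.3915 = -0.4926
  r[X_2,X_2] = 1 (diagonal).

R is symmetric with unit diagonal. Assembling:

R = [[1, -0.4926],
 [-0.4926, 1]]


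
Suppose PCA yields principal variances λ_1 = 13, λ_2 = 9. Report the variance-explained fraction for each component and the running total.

Step 1 — total variance = trace(Sigma) = Σ λ_i = 13 + 9 = 22.

Step 2 — fraction explained by component i = λ_i / Σ λ:
  PC1: 13/22 = 0.5909
  PC2: 9/22 = 0.4091

Step 3 — cumulative fraction after k components = (λ_1 + ... + λ_k) / Σ λ:
  k = 1: 13/22 = 0.5909
  k = 2: (13 + 9)/22 = 22/22 = 1

Summary (fraction, with percent):

explained: PC1 0.5909 (59.09%), PC2 0.4091 (40.91%);  cumulative: 0.5909, 1


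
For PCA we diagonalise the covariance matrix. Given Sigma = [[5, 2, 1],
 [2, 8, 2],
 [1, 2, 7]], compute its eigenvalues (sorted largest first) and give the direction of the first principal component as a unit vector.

Step 1 — characteristic polynomial p(λ) = det(λI - Sigma) = λ³ - tr·λ² + c_1·λ - det, where tr = trace, c_1 = sum of the principal 2×2 minors, det = det(Sigma):
  tr = 5 + 8 + 7 = 20,
  c_1 = (5·8 - (2)²) + (5·7 - (1)²) + (8·7 - (2)²) = 36 + 34 + 52 = 122,
  det = 5·(8·7 - (2)²) - (2)·((2)·7 - (2)·(1)) + (1)·((2)·(2) - 8·(1)) = 5·(52) - (2)·(12) + (1)·(-4) = 232.
  So p(λ) = λ³ - 20λ² + 122λ - 232.
Step 2 — look for an integer root (rational root theorem: any rational root is an integer divisor of 232). Testing λ = 4:
  p(4) = 64 - 320 + 488 - 232 = 0  ✓
  Dividing out (λ - 4): p(λ) = (λ - 4)(λ² - 16λ + 58).
Step 3 — remaining eigenvalues from the quadratic λ² - 16λ + 58 = 0:
  Δ = 16² - 4·58 = 256 - 232 = 24,  λ = (16 ± √24)/2 = (16 ± 4.899)/2 ≈ 10.4495 or 5.5505.
  Sorted: λ_1 = 10.4495,  λ_2 = 5.5505,  λ_3 = 4  (check: sum = 20 = tr ✓).

Step 4 — unit eigenvector for λ_1 ≈ 10.4495: v spans the null space of (Sigma - λ_1 I), whose rows are
  r_1 = (-5.4495, 2, 1),  r_2 = (2, -2.4495, 2),  r_3 = (1, 2, -3.4495).
  v is orthogonal to every row, so take v ∝ r_1 × r_2 = ((2)·(2) - (1)·(-2.4495), (1)·(2) - (-5.4495)·(2), (-5.4495)·(-2.4495) - (2)·(2)) ≈ (6.4495, 12.899, 9.3485).
  Let u = (6.4495, 12.899, 9.3485).
  ||u|| = √((6.4495)² + (12.899)² + (9.3485)²) = √(295.3735) ≈ 17.1864,  v_1 = u/||u|| ≈ (0.3753, 0.7505, 0.5439) (||v_1|| = 1).

λ_1 = 10.4495,  λ_2 = 5.5505,  λ_3 = 4;  v_1 ≈ (0.3753, 0.7505, 0.5439)


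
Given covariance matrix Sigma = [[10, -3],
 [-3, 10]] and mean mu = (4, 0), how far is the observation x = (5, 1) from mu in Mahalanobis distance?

Step 1 — centre the observation: (x - mu) = (1, 1).

Step 2 — invert Sigma. det(Sigma) = 10·10 - (-3)² = 91.
  Sigma^{-1} = (1/det) · [[d, -b], [-b, a]] = [[0.1099, 0.033],
 [0.033, 0.1099]].

Step 3 — form the quadratic (x - mu)^T · Sigma^{-1} · (x - mu):
  Sigma^{-1} · (x - mu) = (0.1429, 0.1429).
  (x - mu)^T · [Sigma^{-1} · (x - mu)] = (1)·(0.1429) + (1)·(0.1429) = 0.2857.

Step 4 — take square root: d = √(0.2857) ≈ 0.5345.

d(x, mu) = √(0.2857) ≈ 0.5345


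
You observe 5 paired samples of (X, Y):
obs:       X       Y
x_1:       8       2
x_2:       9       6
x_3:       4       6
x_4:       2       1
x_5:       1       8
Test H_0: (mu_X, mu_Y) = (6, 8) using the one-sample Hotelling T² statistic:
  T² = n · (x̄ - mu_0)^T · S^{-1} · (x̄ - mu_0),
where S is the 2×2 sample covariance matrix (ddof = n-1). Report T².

Step 1 — sample mean vector:
  mean(X) = (8 + 9 + 4 + 2 + 1) / 5 = 24/5 = 4.8
  mean(Y) = (2 + 6 + 6 + 1 + 8) / 5 = 23/5 = 4.6
  x̄ = (4.8, 4.6),  deviation x̄ - mu_0 = (4.8, 4.6) - (6, 8) = (-1.2, -3.4).

Step 2 — sample covariance matrix, S[i,j] = (1/(n-1)) · Σ_k (x_{k,i} - mean_i) · (x_{k,j} - mean_j), divisor n-1 = 4:
  S[X,X] = ((3.2)·(3.2) + (4.2)·(4.2) + (-0.8)·(-0.8) + (-2.8)·(-2.8) + (-3.8)·(-3.8)) / 4 = 50.8/4 = 12.7
  S[X,Y] = ((3.2)·(-2.6) + (4.2)·(1.4) + (-0.8)·(1.4) + (-2.8)·(-3.6) + (-3.8)·(3.4)) / 4 = -6.4/4 = -1.6
  S[Y,Y] = ((-2.6)·(-2.6) + (1.4)·(1.4) + (1.4)·(1.4) + (-3.6)·(-3.6) + (3.4)·(3.4)) / 4 = 35.2/4 = 8.8
  S = [[12.7, -1.6],
 [-1.6, 8.8]].

Step 3 — invert S. det(S) = 12.7·8.8 - (-1.6)² = 109.2.
  S^{-1} = (1/det) · [[d, -b], [-b, a]] = [[0.0806, 0.0147],
 [0.0147, 0.1163]].

Step 4 — quadratic form (x̄ - mu_0)^T · S^{-1} · (x̄ - mu_0):
  S^{-1} · (x̄ - mu_0) = (-0.1465, -0.413),
  (x̄ - mu_0)^T · [...] = (-1.2)·(-0.1465) + (-3.4)·(-0.413) = 1.58.

Step 5 — scale by n: T² = 5 · 1.58 = 7.9002.

T² ≈ 7.9002


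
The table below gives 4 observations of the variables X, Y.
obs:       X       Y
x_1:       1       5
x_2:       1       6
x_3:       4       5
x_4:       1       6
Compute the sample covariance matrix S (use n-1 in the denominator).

Step 1 — column means:
  mean(X) = (1 + 1 + 4 + 1) / 4 = 7/4 = 1.75
  mean(Y) = (5 + 6 + 5 + 6) / 4 = 22/4 = 5.5

Step 2 — sample covariance S[i,j] = (1/(n-1)) · Σ_k (x_{k,i} - mean_i) · (x_{k,j} - mean_j), with n-1 = 3.
  S[X,X] = ((-0.75)·(-0.75) + (-0.75)·(-0.75) + (2.25)·(2.25) + (-0.75)·(-0.75)) / 3 = 6.75/3 = 2.25
  S[X,Y] = ((-0.75)·(-0.5) + (-0.75)·(0.5) + (2.25)·(-0.5) + (-0.75)·(0.5)) / 3 = -1.5/3 = -0.5
  S[Y,Y] = ((-0.5)·(-0.5) + (0.5)·(0.5) + (-0.5)·(-0.5) + (0.5)·(0.5)) / 3 = 1/3 = 0.3333

S is symmetric (S[j,i] = S[i,j]). Assembling:

S = [[2.25, -0.5],
 [-0.5, 0.3333]]


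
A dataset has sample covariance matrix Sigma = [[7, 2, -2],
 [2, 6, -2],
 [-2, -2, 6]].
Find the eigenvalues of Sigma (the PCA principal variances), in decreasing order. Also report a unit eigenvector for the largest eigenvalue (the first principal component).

Step 1 — characteristic polynomial p(λ) = det(λI - Sigma) = λ³ - tr·λ² + c_1·λ - det, where tr = trace, c_1 = sum of the principal 2×2 minors, det = det(Sigma):
  tr = 7 + 6 + 6 = 19,
  c_1 = (7·6 - (2)²) + (7·6 - (-2)²) + (6·6 - (-2)²) = 38 + 38 + 32 = 108,
  det = 7·(6·6 - (-2)²) - (2)·((2)·6 - (-2)·(-2)) + (-2)·((2)·(-2) - 6·(-2)) = 7·(32) - (2)·(8) + (-2)·(8) = 192.
  So p(λ) = λ³ - 19λ² + 108λ - 192.
Step 2 — look for an integer root (rational root theorem: any rational root is an integer divisor of 192). Testing λ = 4:
  p(4) = 64 - 304 + 432 - 192 = 0  ✓
  Dividing out (λ - 4): p(λ) = (λ - 4)(λ² - 15λ + 48).
Step 3 — remaining eigenvalues from the quadratic λ² - 15λ + 48 = 0:
  Δ = 15² - 4·48 = 225 - 192 = 33,  λ = (15 ± √33)/2 = (15 ± 5.7446)/2 ≈ 10.3723 or 4.6277.
  Sorted: λ_1 = 10.3723,  λ_2 = 4.6277,  λ_3 = 4  (check: sum = 19 = tr ✓).

Step 4 — unit eigenvector for λ_1 ≈ 10.3723: v spans the null space of (Sigma - λ_1 I), whose rows are
  r_1 = (-3.3723, 2, -2),  r_2 = (2, -4.3723, -2),  r_3 = (-2, -2, -4.3723).
  v is orthogonal to every row, so take v ∝ r_1 × r_2 = ((2)·(-2) - (-2)·(-4.3723), (-2)·(2) - (-3.3723)·(-2), (-3.3723)·(-4.3723) - (2)·(2)) ≈ (-12.7446, -10.7446, 10.7446).
  Rescale (multiply by -1 so the first nonzero entry is positive): u = (12.7446, 10.7446, -10.7446).
  ||u|| = √((12.7446)² + (10.7446)² + (-10.7446)²) = √(393.3151) ≈ 19.8322,  v_1 = u/||u|| ≈ (0.6426, 0.5418, -0.5418) (||v_1|| = 1).

λ_1 = 10.3723,  λ_2 = 4.6277,  λ_3 = 4;  v_1 ≈ (0.6426, 0.5418, -0.5418)


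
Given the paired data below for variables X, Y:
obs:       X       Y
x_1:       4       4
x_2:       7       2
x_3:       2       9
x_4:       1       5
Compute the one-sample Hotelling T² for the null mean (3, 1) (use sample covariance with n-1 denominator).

Step 1 — sample mean vector:
  mean(X) = (4 + 7 + 2 + 1) / 4 = 14/4 = 3.5
  mean(Y) = (4 + 2 + 9 + 5) / 4 = 20/4 = 5
  x̄ = (3.5, 5),  deviation x̄ - mu_0 = (3.5, 5) - (3, 1) = (0.5, 4).

Step 2 — sample covariance matrix, S[i,j] = (1/(n-1)) · Σ_k (x_{k,i} - mean_i) · (x_{k,j} - mean_j), divisor n-1 = 3:
  S[X,X] = ((0.5)·(0.5) + (3.5)·(3.5) + (-1.5)·(-1.5) + (-2.5)·(-2.5)) / 3 = 21/3 = 7
  S[X,Y] = ((0.5)·(-1) + (3.5)·(-3) + (-1.5)·(4) + (-2.5)·(0)) / 3 = -17/3 = -5.6667
  S[Y,Y] = ((-1)·(-1) + (-3)·(-3) + (4)·(4) + (0)·(0)) / 3 = 26/3 = 8.6667
  S = [[7, -5.6667],
 [-5.6667, 8.6667]].

Step 3 — invert S. det(S) = 7·8.6667 - (-5.6667)² = 28.5556.
  S^{-1} = (1/det) · [[d, -b], [-b, a]] = [[0.3035, 0.1984],
 [0.1984, 0.2451]].

Step 4 — quadratic form (x̄ - mu_0)^T · S^{-1} · (x̄ - mu_0):
  S^{-1} · (x̄ - mu_0) = (0.9455, 1.0798),
  (x̄ - mu_0)^T · [...] = (0.5)·(0.9455) + (4)·(1.0798) = 4.7918.

Step 5 — scale by n: T² = 4 · 4.7918 = 19.1673.

T² ≈ 19.1673


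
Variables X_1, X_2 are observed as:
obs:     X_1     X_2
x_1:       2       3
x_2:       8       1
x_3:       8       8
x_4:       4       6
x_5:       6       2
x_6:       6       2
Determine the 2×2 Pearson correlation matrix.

Step 1 — column means:
  mean(X_1) = (2 + 8 + 8 + 4 + 6 + 6) / 6 = 34/6 = 5.6667
  mean(X_2) = (3 + 1 + 8 + 6 + 2 + 2) / 6 = 22/6 = 3.6667

Step 2 — sample variances and covariances s[i,j] = (1/(n-1)) · Σ_k (x_{k,i} - mean_i) · (x_{k,j} - mean_j), with n-1 = 5:
  s[X_1,X_1] = ((-3.6667)·(-3.6667) + (2.3333)·(2.3333) + (2.3333)·(2.3333) + (-1.6667)·(-1.6667) + (0.3333)·(0.3333) + (0.3333)·(0.3333)) / 5 = 27.3333/5 = 5.4667
  s[X_1,X_2] = ((-3.6667)·(-0.6667) + (2.3333)·(-2.6667) + (2.3333)·(4.3333) + (-1.6667)·(2.3333) + (0.3333)·(-1.6667) + (0.3333)·(-1.6667)) / 5 = 1.3333/5 = 0.2667
  s[X_2,X_2] = ((-0.6667)·(-0.6667) + (-2.6667)·(-2.6667) + (4.3333)·(4.3333) + (2.3333)·(2.3333) + (-1.6667)·(-1.6667) + (-1.6667)·(-1.6667)) / 5 = 37.3333/5 = 7.4667
  Sample standard deviations s_i = √(s[i,i]):
  s(X_1) = √(5.4667) = 2.3381
  s(X_2) = √(7.4667) = 2.7325

Step 3 — r_{ij} = s_{ij} / (s_i · s_j):
  r[X_1,X_1] = 1 (diagonal).
  r[X_1,X_2] = 0.2667 / (2.3381 · 2.7325) = 0.2667 / 6.3889 = 0.0417
  r[X_2,X_2] = 1 (diagonal).

R is symmetric with unit diagonal. Assembling:

R = [[1, 0.0417],
 [0.0417, 1]]


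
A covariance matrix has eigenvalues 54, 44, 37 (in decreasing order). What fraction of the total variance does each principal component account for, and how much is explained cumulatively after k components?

Step 1 — total variance = trace(Sigma) = Σ λ_i = 54 + 44 + 37 = 135.

Step 2 — fraction explained by component i = λ_i / Σ λ:
  PC1: 54/135 = 0.4
  PC2: 44/135 = 0.3259
  PC3: 37/135 = 0.2741

Step 3 — cumulative fraction after k components = (λ_1 + ... + λ_k) / Σ λ:
  k = 1: 54/135 = 0.4
  k = 2: (54 + 44)/135 = 98/135 = 0.7259
  k = 3: (54 + 44 + 37)/135 = 135/135 = 1

Summary (fraction, with percent):

explained: PC1 0.4 (40%), PC2 0.3259 (32.59%), PC3 0.2741 (27.41%);  cumulative: 0.4, 0.7259, 1


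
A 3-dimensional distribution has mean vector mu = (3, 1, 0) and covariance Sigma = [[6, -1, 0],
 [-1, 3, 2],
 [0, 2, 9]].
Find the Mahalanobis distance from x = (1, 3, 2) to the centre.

Step 1 — centre the observation: (x - mu) = (-2, 2, 2).

Step 2 — invert Sigma (cofactor / det for 3×3, or solve directly):
  Sigma^{-1} = [[0.1783, 0.0698, -0.0155],
 [0.0698, 0.4186, -0.093],
 [-0.0155, -0.093, 0.1318]].

Step 3 — form the quadratic (x - mu)^T · Sigma^{-1} · (x - mu):
  Sigma^{-1} · (x - mu) = (-0.2481, 0.5116, 0.1085).
  (x - mu)^T · [Sigma^{-1} · (x - mu)] = (-2)·(-0.2481) + (2)·(0.5116) + (2)·(0.1085) = 1.7364.

Step 4 — take square root: d = √(1.7364) ≈ 1.3177.

d(x, mu) = √(1.7364) ≈ 1.3177


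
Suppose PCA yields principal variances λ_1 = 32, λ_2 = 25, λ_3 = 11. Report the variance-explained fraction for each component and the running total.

Step 1 — total variance = trace(Sigma) = Σ λ_i = 32 + 25 + 11 = 68.

Step 2 — fraction explained by component i = λ_i / Σ λ:
  PC1: 32/68 = 0.4706
  PC2: 25/68 = 0.3676
  PC3: 11/68 = 0.1618

Step 3 — cumulative fraction after k components = (λ_1 + ... + λ_k) / Σ λ:
  k = 1: 32/68 = 0.4706
  k = 2: (32 + 25)/68 = 57/68 = 0.8382
  k = 3: (32 + 25 + 11)/68 = 68/68 = 1

Summary (fraction, with percent):

explained: PC1 0.4706 (47.06%), PC2 0.3676 (36.76%), PC3 0.1618 (16.18%);  cumulative: 0.4706, 0.8382, 1


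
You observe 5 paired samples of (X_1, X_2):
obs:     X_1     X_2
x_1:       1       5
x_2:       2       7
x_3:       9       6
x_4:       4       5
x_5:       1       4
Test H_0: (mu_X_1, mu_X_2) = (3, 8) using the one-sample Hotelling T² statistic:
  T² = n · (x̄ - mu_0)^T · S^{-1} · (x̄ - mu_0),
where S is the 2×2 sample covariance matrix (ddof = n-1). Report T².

Step 1 — sample mean vector:
  mean(X_1) = (1 + 2 + 9 + 4 + 1) / 5 = 17/5 = 3.4
  mean(X_2) = (5 + 7 + 6 + 5 + 4) / 5 = 27/5 = 5.4
  x̄ = (3.4, 5.4),  deviation x̄ - mu_0 = (3.4, 5.4) - (3, 8) = (0.4, -2.6).

Step 2 — sample covariance matrix, S[i,j] = (1/(n-1)) · Σ_k (x_{k,i} - mean_i) · (x_{k,j} - mean_j), divisor n-1 = 4:
  S[X_1,X_1] = ((-2.4)·(-2.4) + (-1.4)·(-1.4) + (5.6)·(5.6) + (0.6)·(0.6) + (-2.4)·(-2.4)) / 4 = 45.2/4 = 11.3
  S[X_1,X_2] = ((-2.4)·(-0.4) + (-1.4)·(1.6) + (5.6)·(0.6) + (0.6)·(-0.4) + (-2.4)·(-1.4)) / 4 = 5.2/4 = 1.3
  S[X_2,X_2] = ((-0.4)·(-0.4) + (1.6)·(1.6) + (0.6)·(0.6) + (-0.4)·(-0.4) + (-1.4)·(-1.4)) / 4 = 5.2/4 = 1.3
  S = [[11.3, 1.3],
 [1.3, 1.3]].

Step 3 — invert S. det(S) = 11.3·1.3 - (1.3)² = 13.
  S^{-1} = (1/det) · [[d, -b], [-b, a]] = [[0.1, -0.1],
 [-0.1, 0.8692]].

Step 4 — quadratic form (x̄ - mu_0)^T · S^{-1} · (x̄ - mu_0):
  S^{-1} · (x̄ - mu_0) = (0.3, -2.3),
  (x̄ - mu_0)^T · [...] = (0.4)·(0.3) + (-2.6)·(-2.3) = 6.1.

Step 5 — scale by n: T² = 5 · 6.1 = 30.5.

T² ≈ 30.5


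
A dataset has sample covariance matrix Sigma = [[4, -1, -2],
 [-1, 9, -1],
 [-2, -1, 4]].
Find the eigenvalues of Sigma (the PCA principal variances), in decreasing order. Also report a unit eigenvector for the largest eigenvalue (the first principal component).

Step 1 — characteristic polynomial p(λ) = det(λI - Sigma) = λ³ - tr·λ² + c_1·λ - det, where tr = trace, c_1 = sum of the principal 2×2 minors, det = det(Sigma):
  tr = 4 + 9 + 4 = 17,
  c_1 = (4·9 - (-1)²) + (4·4 - (-2)²) + (9·4 - (-1)²) = 35 + 12 + 35 = 82,
  det = 4·(9·4 - (-1)²) - (-1)·((-1)·4 - (-1)·(-2)) + (-2)·((-1)·(-1) - 9·(-2)) = 4·(35) - (-1)·(-6) + (-2)·(19) = 96.
  So p(λ) = λ³ - 17λ² + 82λ - 96.
Step 2 — look for an integer root (rational root theorem: any rational root is an integer divisor of 96). Testing λ = 6:
  p(6) = 216 - 612 + 492 - 96 = 0  ✓
  Dividing out (λ - 6): p(λ) = (λ - 6)(λ² - 11λ + 16).
Step 3 — remaining eigenvalues from the quadratic λ² - 11λ + 16 = 0:
  Δ = 11² - 4·16 = 121 - 64 = 57,  λ = (11 ± √57)/2 = (11 ± 7.5498)/2 ≈ 9.2749 or 1.7251.
  Sorted: λ_1 = 9.2749,  λ_2 = 6,  λ_3 = 1.7251  (check: sum = 17 = tr ✓).

Step 4 — unit eigenvector for λ_1 ≈ 9.2749: v spans the null space of (Sigma - λ_1 I), whose rows are
  r_1 = (-5.2749, -1, -2),  r_2 = (-1, -0.2749, -1),  r_3 = (-2, -1, -5.2749).
  v is orthogonal to every row, so take v ∝ r_1 × r_2 = ((-1)·(-1) - (-2)·(-0.2749), (-2)·(-1) - (-5.2749)·(-1), (-5.2749)·(-0.2749) - (-1)·(-1)) ≈ (0.4502, -3.2749, 0.4502).
  Let u = (0.4502, -3.2749, 0.4502).
  ||u|| = √((0.4502)² + (-3.2749)² + (0.4502)²) = √(11.1304) ≈ 3.3362,  v_1 = u/||u|| ≈ (0.1349, -0.9816, 0.1349) (||v_1|| = 1).

λ_1 = 9.2749,  λ_2 = 6,  λ_3 = 1.7251;  v_1 ≈ (0.1349, -0.9816, 0.1349)


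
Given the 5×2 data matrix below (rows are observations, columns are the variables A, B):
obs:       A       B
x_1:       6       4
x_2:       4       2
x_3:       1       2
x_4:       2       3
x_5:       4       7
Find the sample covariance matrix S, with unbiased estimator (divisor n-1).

Step 1 — column means:
  mean(A) = (6 + 4 + 1 + 2 + 4) / 5 = 17/5 = 3.4
  mean(B) = (4 + 2 + 2 + 3 + 7) / 5 = 18/5 = 3.6

Step 2 — sample covariance S[i,j] = (1/(n-1)) · Σ_k (x_{k,i} - mean_i) · (x_{k,j} - mean_j), with n-1 = 4.
  S[A,A] = ((2.6)·(2.6) + (0.6)·(0.6) + (-2.4)·(-2.4) + (-1.4)·(-1.4) + (0.6)·(0.6)) / 4 = 15.2/4 = 3.8
  S[A,B] = ((2.6)·(0.4) + (0.6)·(-1.6) + (-2.4)·(-1.6) + (-1.4)·(-0.6) + (0.6)·(3.4)) / 4 = 6.8/4 = 1.7
  S[B,B] = ((0.4)·(0.4) + (-1.6)·(-1.6) + (-1.6)·(-1.6) + (-0.6)·(-0.6) + (3.4)·(3.4)) / 4 = 17.2/4 = 4.3

S is symmetric (S[j,i] = S[i,j]). Assembling:

S = [[3.8, 1.7],
 [1.7, 4.3]]


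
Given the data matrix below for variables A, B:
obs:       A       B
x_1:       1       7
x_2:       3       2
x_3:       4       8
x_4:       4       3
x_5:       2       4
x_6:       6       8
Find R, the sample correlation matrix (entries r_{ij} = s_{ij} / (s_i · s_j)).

Step 1 — column means:
  mean(A) = (1 + 3 + 4 + 4 + 2 + 6) / 6 = 20/6 = 3.3333
  mean(B) = (7 + 2 + 8 + 3 + 4 + 8) / 6 = 32/6 = 5.3333

Step 2 — sample variances and covariances s[i,j] = (1/(n-1)) · Σ_k (x_{k,i} - mean_i) · (x_{k,j} - mean_j), with n-1 = 5:
  s[A,A] = ((-2.3333)·(-2.3333) + (-0.3333)·(-0.3333) + (0.6667)·(0.6667) + (0.6667)·(0.6667) + (-1.3333)·(-1.3333) + (2.6667)·(2.6667)) / 5 = 15.3333/5 = 3.0667
  s[A,B] = ((-2.3333)·(1.6667) + (-0.3333)·(-3.3333) + (0.6667)·(2.6667) + (0.6667)·(-2.3333) + (-1.3333)·(-1.3333) + (2.6667)·(2.6667)) / 5 = 6.3333/5 = 1.2667
  s[B,B] = ((1.6667)·(1.6667) + (-3.3333)·(-3.3333) + (2.6667)·(2.6667) + (-2.3333)·(-2.3333) + (-1.3333)·(-1.3333) + (2.6667)·(2.6667)) / 5 = 35.3333/5 = 7.0667
  Sample standard deviations s_i = √(s[i,i]):
  s(A) = √(3.0667) = 1.7512
  s(B) = √(7.0667) = 2.6583

Step 3 — r_{ij} = s_{ij} / (s_i · s_j):
  r[A,A] = 1 (diagonal).
  r[A,B] = 1.2667 / (1.7512 · 2.6583) = 1.2667 / 4.6552 = 0.2721
  r[B,B] = 1 (diagonal).

R is symmetric with unit diagonal. Assembling:

R = [[1, 0.2721],
 [0.2721, 1]]


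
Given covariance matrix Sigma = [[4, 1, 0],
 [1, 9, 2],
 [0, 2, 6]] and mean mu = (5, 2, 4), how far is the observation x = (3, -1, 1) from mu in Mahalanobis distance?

Step 1 — centre the observation: (x - mu) = (-2, -3, -3).

Step 2 — invert Sigma (cofactor / det for 3×3, or solve directly):
  Sigma^{-1} = [[0.2577, -0.0309, 0.0103],
 [-0.0309, 0.1237, -0.0412],
 [0.0103, -0.0412, 0.1804]].

Step 3 — form the quadratic (x - mu)^T · Sigma^{-1} · (x - mu):
  Sigma^{-1} · (x - mu) = (-0.4536, -0.1856, -0.4381).
  (x - mu)^T · [Sigma^{-1} · (x - mu)] = (-2)·(-0.4536) + (-3)·(-0.1856) + (-3)·(-0.4381) = 2.7784.

Step 4 — take square root: d = √(2.7784) ≈ 1.6668.

d(x, mu) = √(2.7784) ≈ 1.6668


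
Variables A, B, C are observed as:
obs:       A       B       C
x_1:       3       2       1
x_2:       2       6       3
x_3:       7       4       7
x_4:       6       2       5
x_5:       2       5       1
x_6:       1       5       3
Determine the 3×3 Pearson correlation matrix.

Step 1 — column means:
  mean(A) = (3 + 2 + 7 + 6 + 2 + 1) / 6 = 21/6 = 3.5
  mean(B) = (2 + 6 + 4 + 2 + 5 + 5) / 6 = 24/6 = 4
  mean(C) = (1 + 3 + 7 + 5 + 1 + 3) / 6 = 20/6 = 3.3333

Step 2 — sample variances and covariances s[i,j] = (1/(n-1)) · Σ_k (x_{k,i} - mean_i) · (x_{k,j} - mean_j), with n-1 = 5:
  s[A,A] = ((-0.5)·(-0.5) + (-1.5)·(-1.5) + (3.5)·(3.5) + (2.5)·(2.5) + (-1.5)·(-1.5) + (-2.5)·(-2.5)) / 5 = 29.5/5 = 5.9
  s[A,B] = ((-0.5)·(-2) + (-1.5)·(2) + (3.5)·(0) + (2.5)·(-2) + (-1.5)·(1) + (-2.5)·(1)) / 5 = -11/5 = -2.2
  s[A,C] = ((-0.5)·(-2.3333) + (-1.5)·(-0.3333) + (3.5)·(3.6667) + (2.5)·(1.6667) + (-1.5)·(-2.3333) + (-2.5)·(-0.3333)) / 5 = 23/5 = 4.6
  s[B,B] = ((-2)·(-2) + (2)·(2) + (0)·(0) + (-2)·(-2) + (1)·(1) + (1)·(1)) / 5 = 14/5 = 2.8
  s[B,C] = ((-2)·(-2.3333) + (2)·(-0.3333) + (0)·(3.6667) + (-2)·(1.6667) + (1)·(-2.3333) + (1)·(-0.3333)) / 5 = -2/5 = -0.4
  s[C,C] = ((-2.3333)·(-2.3333) + (-0.3333)·(-0.3333) + (3.6667)·(3.6667) + (1.6667)·(1.6667) + (-2.3333)·(-2.3333) + (-0.3333)·(-0.3333)) / 5 = 27.3333/5 = 5.4667
  Sample standard deviations s_i = √(s[i,i]):
  s(A) = √(5.9) = 2.429
  s(B) = √(2.8) = 1.6733
  s(C) = √(5.4667) = 2.3381

Step 3 — r_{ij} = s_{ij} / (s_i · s_j):
  r[A,A] = 1 (diagonal).
  r[A,B] = -2.2 / (2.429 · 1.6733) = -2.2 / 4.0645 = -0.5413
  r[A,C] = 4.6 / (2.429 · 2.3381) = 4.6 / 5.6792 = 0.81
  r[B,B] = 1 (diagonal).
  r[B,C] = -0.4 / (1.6733 · 2.3381) = -0.4 / 3.9124 = -0.1022
  r[C,C] = 1 (diagonal).

R is symmetric with unit diagonal. Assembling:

R = [[1, -0.5413, 0.81],
 [-0.5413, 1, -0.1022],
 [0.81, -0.1022, 1]]


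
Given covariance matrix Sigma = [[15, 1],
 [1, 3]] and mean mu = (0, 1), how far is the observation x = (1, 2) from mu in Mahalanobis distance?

Step 1 — centre the observation: (x - mu) = (1, 1).

Step 2 — invert Sigma. det(Sigma) = 15·3 - (1)² = 44.
  Sigma^{-1} = (1/det) · [[d, -b], [-b, a]] = [[0.0682, -0.0227],
 [-0.0227, 0.3409]].

Step 3 — form the quadratic (x - mu)^T · Sigma^{-1} · (x - mu):
  Sigma^{-1} · (x - mu) = (0.0455, 0.3182).
  (x - mu)^T · [Sigma^{-1} · (x - mu)] = (1)·(0.0455) + (1)·(0.3182) = 0.3636.

Step 4 — take square root: d = √(0.3636) ≈ 0.603.

d(x, mu) = √(0.3636) ≈ 0.603


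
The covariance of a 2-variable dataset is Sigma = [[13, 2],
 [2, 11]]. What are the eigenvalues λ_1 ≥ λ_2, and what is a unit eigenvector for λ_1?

Step 1 — characteristic polynomial of 2×2 Sigma:
  det(Sigma - λI) = λ² - trace · λ + det = 0.
  trace = 13 + 11 = 24, det = 13·11 - (2)² = 139.
Step 2 — discriminant:
  Δ = trace² - 4·det = 576 - 556 = 20.
Step 3 — eigenvalues:
  λ = (trace ± √Δ)/2 = (24 ± 4.4721)/2,
  λ_1 = 14.2361,  λ_2 = 9.7639.

Step 4 — unit eigenvector for λ_1: solve (Sigma - λ_1 I)v = 0. First row:
  (13 - 14.2361)·v_x + (2)·v_y = 0, i.e. (-1.2361)·v_x + (2)·v_y = 0,
  so v ∝ (b, λ_1 - a) = (2, 1.2361) = u.
  ||u|| = √((2)² + (1.2361)²) = √(5.5279) ≈ 2.3511,
  v_1 = u/||u|| ≈ (0.8507, 0.5257) (||v_1|| = 1).

λ_1 = 14.2361,  λ_2 = 9.7639;  v_1 ≈ (0.8507, 0.5257)
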